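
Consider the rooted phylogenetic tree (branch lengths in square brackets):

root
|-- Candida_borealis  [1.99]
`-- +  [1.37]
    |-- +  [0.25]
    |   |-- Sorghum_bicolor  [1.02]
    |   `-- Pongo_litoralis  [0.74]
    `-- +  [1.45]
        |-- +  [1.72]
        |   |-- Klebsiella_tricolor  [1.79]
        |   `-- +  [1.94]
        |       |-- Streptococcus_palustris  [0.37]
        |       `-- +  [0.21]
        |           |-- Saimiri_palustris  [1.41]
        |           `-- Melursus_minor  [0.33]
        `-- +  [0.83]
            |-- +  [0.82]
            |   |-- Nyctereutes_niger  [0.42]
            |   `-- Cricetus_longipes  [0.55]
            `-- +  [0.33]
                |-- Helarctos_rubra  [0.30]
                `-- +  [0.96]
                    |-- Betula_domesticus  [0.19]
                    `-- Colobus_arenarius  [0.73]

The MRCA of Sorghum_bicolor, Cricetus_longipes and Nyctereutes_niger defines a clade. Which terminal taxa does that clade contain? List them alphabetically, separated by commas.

Tracing Sorghum_bicolor: it sits inside (Sorghum_bicolor,Pongo_litoralis).
Tracing Cricetus_longipes: it sits inside (Nyctereutes_niger,Cricetus_longipes).
Tracing Nyctereutes_niger: it sits inside (Nyctereutes_niger,Cricetus_longipes).
The smallest clade enclosing all 3 is ((Sorghum_bicolor,Pongo_litoralis),((Klebsiella_tricolor,(Streptococcus_palustris,(Saimiri_palustris,Melursus_minor))),((Nyctereutes_niger,Cricetus_longipes),(Helarctos_rubra,(Betula_domesticus,Colobus_arenarius))))); the answer is its 11 terminal taxa in alphabetical order.

Betula_domesticus, Colobus_arenarius, Cricetus_longipes, Helarctos_rubra, Klebsiella_tricolor, Melursus_minor, Nyctereutes_niger, Pongo_litoralis, Saimiri_palustris, Sorghum_bicolor, Streptococcus_palustris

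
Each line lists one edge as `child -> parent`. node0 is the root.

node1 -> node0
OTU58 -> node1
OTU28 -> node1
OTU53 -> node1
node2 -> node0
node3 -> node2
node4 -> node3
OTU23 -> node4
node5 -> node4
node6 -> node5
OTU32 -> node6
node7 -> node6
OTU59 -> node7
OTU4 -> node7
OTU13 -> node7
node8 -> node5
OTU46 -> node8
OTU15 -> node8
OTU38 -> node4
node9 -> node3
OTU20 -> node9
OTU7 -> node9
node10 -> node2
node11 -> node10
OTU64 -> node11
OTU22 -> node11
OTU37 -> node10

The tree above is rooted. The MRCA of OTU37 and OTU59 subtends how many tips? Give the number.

The MRCA of OTU37 and OTU59 is the node subtending (((OTU23,((OTU32,(OTU59,OTU4,OTU13)),(OTU46,OTU15)),OTU38),(OTU20,OTU7)),((OTU64,OTU22),OTU37)).
That clade contains 13 terminal taxa: OTU13, OTU15, OTU20, OTU22, OTU23, OTU32, OTU37, OTU38, OTU4, OTU46, OTU59, OTU64, OTU7.

13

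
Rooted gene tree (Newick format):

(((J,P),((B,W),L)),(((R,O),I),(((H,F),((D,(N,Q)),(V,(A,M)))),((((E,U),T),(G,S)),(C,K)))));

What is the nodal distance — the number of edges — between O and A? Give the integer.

9

The MRCA of O and A is the node subtending (((R,O),I),(((H,F),((D,(N,Q)),(V,(A,M)))),((((E,U),T),(G,S)),(C,K)))).
From O up to that node: 3 branches. From A up to the same node: 6 branches. Total: 3 + 6 = 9.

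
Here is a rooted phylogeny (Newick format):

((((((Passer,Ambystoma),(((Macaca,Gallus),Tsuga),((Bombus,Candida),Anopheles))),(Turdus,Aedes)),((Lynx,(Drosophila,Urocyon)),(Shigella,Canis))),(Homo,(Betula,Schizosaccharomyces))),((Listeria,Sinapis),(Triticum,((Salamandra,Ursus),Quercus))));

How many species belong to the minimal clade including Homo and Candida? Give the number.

18

The MRCA of Homo and Candida is the node subtending (((((Passer,Ambystoma),(((Macaca,Gallus),Tsuga),((Bombus,Candida),Anopheles))),(Turdus,Aedes)),((Lynx,(Drosophila,Urocyon)),(Shigella,Canis))),(Homo,(Betula,Schizosaccharomyces))).
That clade contains 18 terminal taxa: Aedes, Ambystoma, Anopheles, Betula, Bombus, Candida, Canis, Drosophila, Gallus, Homo, Lynx, Macaca, Passer, Schizosaccharomyces, Shigella, Tsuga, Turdus, Urocyon.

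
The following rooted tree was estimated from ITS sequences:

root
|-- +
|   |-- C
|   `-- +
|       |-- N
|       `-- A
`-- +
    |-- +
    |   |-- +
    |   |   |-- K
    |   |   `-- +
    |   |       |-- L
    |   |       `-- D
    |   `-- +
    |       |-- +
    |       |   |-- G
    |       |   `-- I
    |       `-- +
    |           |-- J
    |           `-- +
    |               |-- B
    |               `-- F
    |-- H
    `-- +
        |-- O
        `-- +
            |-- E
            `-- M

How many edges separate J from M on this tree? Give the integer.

The MRCA of J and M is the node subtending (((K,(L,D)),((G,I),(J,(B,F)))),H,(O,(E,M))).
From J up to that node: 4 branches. From M up to the same node: 3 branches. Total: 4 + 3 = 7.

7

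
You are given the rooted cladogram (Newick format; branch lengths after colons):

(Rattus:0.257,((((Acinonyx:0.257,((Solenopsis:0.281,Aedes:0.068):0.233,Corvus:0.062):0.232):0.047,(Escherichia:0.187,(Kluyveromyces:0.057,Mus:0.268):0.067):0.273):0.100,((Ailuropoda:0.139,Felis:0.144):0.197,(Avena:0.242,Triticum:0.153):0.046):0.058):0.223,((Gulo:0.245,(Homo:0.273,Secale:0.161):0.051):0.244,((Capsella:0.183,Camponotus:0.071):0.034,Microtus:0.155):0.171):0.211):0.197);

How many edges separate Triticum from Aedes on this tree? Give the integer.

The MRCA of Triticum and Aedes is the node subtending (((Acinonyx,((Solenopsis,Aedes),Corvus)),(Escherichia,(Kluyveromyces,Mus))),((Ailuropoda,Felis),(Avena,Triticum))).
From Triticum up to that node: 3 branches. From Aedes up to the same node: 5 branches. Total: 3 + 5 = 8.

8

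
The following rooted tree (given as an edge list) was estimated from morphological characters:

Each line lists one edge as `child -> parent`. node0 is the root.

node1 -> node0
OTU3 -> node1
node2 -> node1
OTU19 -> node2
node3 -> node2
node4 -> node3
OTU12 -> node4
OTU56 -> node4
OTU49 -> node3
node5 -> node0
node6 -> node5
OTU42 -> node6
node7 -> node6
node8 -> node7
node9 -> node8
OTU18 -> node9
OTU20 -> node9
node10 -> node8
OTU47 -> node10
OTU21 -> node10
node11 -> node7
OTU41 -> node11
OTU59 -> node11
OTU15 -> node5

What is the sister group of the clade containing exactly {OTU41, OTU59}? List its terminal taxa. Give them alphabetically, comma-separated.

The clade containing exactly {OTU41, OTU59} attaches to the tree at the node subtending (((OTU18,OTU20),(OTU47,OTU21)),(OTU41,OTU59)).
The other lineage descending from that same node — the sister group — is ((OTU18,OTU20),(OTU47,OTU21)); its 4 tips in alphabetical order are the answer.

OTU18, OTU20, OTU21, OTU47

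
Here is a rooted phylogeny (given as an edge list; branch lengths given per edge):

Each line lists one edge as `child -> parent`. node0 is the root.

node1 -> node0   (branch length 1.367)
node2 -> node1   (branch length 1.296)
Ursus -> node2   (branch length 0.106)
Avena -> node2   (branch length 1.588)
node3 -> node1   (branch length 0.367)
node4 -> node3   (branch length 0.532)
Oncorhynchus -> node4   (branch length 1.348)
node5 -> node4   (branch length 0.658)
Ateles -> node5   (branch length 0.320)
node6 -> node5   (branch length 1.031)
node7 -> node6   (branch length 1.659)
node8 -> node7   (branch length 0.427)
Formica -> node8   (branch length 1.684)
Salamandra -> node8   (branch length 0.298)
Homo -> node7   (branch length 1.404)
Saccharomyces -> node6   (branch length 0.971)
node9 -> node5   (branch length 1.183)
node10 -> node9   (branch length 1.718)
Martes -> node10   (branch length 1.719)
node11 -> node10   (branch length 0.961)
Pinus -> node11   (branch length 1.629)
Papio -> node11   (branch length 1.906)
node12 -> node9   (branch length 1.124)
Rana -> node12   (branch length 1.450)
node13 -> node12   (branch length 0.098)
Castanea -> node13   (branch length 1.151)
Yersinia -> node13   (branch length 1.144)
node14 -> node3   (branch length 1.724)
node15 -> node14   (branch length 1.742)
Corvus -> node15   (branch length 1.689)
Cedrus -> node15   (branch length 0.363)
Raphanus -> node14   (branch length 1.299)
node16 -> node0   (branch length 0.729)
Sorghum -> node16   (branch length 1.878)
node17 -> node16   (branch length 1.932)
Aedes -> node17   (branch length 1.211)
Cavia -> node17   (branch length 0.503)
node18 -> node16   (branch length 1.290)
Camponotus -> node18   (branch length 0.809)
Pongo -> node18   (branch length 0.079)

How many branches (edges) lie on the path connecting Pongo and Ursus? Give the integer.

The MRCA of Pongo and Ursus is the root of the tree.
From Pongo up to that node: 3 branches. From Ursus up to the same node: 3 branches. Total: 3 + 3 = 6.

6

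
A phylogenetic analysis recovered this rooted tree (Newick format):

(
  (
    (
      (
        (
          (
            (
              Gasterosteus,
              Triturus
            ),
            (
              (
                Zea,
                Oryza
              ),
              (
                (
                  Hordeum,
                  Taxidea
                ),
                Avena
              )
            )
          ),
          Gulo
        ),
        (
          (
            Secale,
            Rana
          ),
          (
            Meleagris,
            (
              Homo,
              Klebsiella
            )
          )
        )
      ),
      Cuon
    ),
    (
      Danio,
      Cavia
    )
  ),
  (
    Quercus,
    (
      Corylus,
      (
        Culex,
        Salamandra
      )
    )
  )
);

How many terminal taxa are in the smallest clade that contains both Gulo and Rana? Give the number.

13

The MRCA of Gulo and Rana is the node subtending ((((Gasterosteus,Triturus),((Zea,Oryza),((Hordeum,Taxidea),Avena))),Gulo),((Secale,Rana),(Meleagris,(Homo,Klebsiella)))).
That clade contains 13 terminal taxa: Avena, Gasterosteus, Gulo, Homo, Hordeum, Klebsiella, Meleagris, Oryza, Rana, Secale, Taxidea, Triturus, Zea.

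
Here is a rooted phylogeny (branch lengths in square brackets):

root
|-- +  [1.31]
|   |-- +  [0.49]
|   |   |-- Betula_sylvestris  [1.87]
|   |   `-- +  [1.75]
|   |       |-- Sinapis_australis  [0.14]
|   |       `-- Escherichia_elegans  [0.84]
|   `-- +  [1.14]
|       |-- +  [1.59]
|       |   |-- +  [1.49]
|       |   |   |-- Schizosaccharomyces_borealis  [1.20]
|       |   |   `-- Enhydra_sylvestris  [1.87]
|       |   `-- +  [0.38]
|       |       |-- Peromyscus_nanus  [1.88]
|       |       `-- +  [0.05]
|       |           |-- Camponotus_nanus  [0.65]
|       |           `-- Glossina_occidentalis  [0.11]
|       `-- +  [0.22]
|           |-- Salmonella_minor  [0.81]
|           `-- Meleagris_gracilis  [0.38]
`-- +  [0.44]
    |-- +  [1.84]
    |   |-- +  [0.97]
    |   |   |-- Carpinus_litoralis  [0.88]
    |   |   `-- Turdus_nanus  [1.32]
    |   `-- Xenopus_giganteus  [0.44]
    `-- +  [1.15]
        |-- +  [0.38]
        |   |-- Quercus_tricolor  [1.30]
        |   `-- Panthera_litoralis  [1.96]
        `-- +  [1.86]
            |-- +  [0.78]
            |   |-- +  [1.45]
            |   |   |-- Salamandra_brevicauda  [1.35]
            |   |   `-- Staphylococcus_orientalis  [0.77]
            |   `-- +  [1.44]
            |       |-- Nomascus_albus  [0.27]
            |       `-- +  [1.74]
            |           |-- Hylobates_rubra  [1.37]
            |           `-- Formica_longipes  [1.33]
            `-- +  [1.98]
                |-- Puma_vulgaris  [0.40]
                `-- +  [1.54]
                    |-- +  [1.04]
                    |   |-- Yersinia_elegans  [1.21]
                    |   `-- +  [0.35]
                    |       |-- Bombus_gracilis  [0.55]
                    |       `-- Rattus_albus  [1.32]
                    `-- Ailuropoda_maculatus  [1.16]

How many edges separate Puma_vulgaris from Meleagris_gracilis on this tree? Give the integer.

The MRCA of Puma_vulgaris and Meleagris_gracilis is the root of the tree.
From Puma_vulgaris up to that node: 5 branches. From Meleagris_gracilis up to the same node: 4 branches. Total: 5 + 4 = 9.

9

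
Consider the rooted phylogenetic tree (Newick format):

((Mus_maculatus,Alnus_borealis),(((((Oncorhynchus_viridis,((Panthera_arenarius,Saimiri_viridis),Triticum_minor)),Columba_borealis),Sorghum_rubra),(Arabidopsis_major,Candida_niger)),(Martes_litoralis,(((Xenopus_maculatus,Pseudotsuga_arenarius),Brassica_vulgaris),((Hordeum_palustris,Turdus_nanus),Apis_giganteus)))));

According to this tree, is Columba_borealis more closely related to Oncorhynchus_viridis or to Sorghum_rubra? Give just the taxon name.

The MRCA of Columba_borealis and Oncorhynchus_viridis subtends ((Oncorhynchus_viridis,((Panthera_arenarius,Saimiri_viridis),Triticum_minor)),Columba_borealis) (5 taxa).
The MRCA of Columba_borealis and Sorghum_rubra subtends (((Oncorhynchus_viridis,((Panthera_arenarius,Saimiri_viridis),Triticum_minor)),Columba_borealis),Sorghum_rubra) (6 taxa).
The first is nested inside the second, so Columba_borealis shares a more recent common ancestor with Oncorhynchus_viridis.

Oncorhynchus_viridis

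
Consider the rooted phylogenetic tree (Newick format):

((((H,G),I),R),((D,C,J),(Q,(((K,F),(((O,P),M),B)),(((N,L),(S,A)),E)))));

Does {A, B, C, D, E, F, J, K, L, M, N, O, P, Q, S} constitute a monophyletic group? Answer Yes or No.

Yes

The most recent common ancestor of these taxa subtends ((D,C,J),(Q,(((K,F),(((O,P),M),B)),(((N,L),(S,A)),E)))).
That clade has exactly 15 tips — every listed taxon and nothing else — so the group is monophyletic.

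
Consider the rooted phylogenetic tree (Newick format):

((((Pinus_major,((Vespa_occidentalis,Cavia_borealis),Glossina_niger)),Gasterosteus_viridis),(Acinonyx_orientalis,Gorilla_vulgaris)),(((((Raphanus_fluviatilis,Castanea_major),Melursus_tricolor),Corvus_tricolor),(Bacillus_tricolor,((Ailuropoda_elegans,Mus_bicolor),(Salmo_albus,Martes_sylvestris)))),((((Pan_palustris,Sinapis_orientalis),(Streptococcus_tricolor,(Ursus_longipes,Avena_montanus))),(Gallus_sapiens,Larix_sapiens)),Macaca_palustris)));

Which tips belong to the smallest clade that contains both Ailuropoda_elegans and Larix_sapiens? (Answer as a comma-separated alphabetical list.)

Ailuropoda_elegans, Avena_montanus, Bacillus_tricolor, Castanea_major, Corvus_tricolor, Gallus_sapiens, Larix_sapiens, Macaca_palustris, Martes_sylvestris, Melursus_tricolor, Mus_bicolor, Pan_palustris, Raphanus_fluviatilis, Salmo_albus, Sinapis_orientalis, Streptococcus_tricolor, Ursus_longipes

Tracing Ailuropoda_elegans: it sits inside (Ailuropoda_elegans,Mus_bicolor).
Tracing Larix_sapiens: it sits inside (Gallus_sapiens,Larix_sapiens).
The smallest clade enclosing both is (((((Raphanus_fluviatilis,Castanea_major),Melursus_tricolor),Corvus_tricolor),(Bacillus_tricolor,((Ailuropoda_elegans,Mus_bicolor),(Salmo_albus,Martes_sylvestris)))),((((Pan_palustris,Sinapis_orientalis),(Streptococcus_tricolor,(Ursus_longipes,Avena_montanus))),(Gallus_sapiens,Larix_sapiens)),Macaca_palustris)); the answer is its 17 terminal taxa in alphabetical order.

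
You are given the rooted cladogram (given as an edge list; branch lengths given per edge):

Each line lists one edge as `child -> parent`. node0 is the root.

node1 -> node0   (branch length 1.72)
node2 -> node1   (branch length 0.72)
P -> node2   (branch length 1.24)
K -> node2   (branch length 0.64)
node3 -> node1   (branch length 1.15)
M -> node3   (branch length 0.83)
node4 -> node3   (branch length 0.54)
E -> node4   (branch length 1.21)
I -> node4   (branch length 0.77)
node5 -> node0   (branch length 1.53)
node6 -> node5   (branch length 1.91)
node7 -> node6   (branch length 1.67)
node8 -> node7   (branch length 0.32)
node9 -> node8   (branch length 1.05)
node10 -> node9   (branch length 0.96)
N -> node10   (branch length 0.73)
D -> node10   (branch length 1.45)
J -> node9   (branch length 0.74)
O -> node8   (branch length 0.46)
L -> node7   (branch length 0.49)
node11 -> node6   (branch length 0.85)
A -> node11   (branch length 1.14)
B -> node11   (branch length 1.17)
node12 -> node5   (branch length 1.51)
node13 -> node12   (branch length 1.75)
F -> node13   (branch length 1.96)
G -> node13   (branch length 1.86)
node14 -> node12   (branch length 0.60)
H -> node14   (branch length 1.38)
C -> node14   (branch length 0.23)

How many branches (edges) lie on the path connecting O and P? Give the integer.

8

The MRCA of O and P is the root of the tree.
From O up to that node: 5 branches. From P up to the same node: 3 branches. Total: 5 + 3 = 8.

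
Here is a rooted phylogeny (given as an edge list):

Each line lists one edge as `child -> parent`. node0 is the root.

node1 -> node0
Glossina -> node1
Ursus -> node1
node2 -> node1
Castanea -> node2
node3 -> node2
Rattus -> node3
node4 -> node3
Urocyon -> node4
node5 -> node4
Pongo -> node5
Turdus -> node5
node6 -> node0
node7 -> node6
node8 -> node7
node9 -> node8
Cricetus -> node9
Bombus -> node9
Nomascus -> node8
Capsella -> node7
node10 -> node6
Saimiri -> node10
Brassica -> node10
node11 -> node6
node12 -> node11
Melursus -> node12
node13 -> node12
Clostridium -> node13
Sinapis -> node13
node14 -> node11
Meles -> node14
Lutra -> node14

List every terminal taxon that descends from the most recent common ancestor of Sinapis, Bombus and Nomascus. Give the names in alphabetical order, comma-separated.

Bombus, Brassica, Capsella, Clostridium, Cricetus, Lutra, Meles, Melursus, Nomascus, Saimiri, Sinapis

Tracing Sinapis: it sits inside (Clostridium,Sinapis).
Tracing Bombus: it sits inside (Cricetus,Bombus).
Tracing Nomascus: it sits inside ((Cricetus,Bombus),Nomascus).
The smallest clade enclosing all 3 is ((((Cricetus,Bombus),Nomascus),Capsella),(Saimiri,Brassica),((Melursus,(Clostridium,Sinapis)),(Meles,Lutra))); the answer is its 11 terminal taxa in alphabetical order.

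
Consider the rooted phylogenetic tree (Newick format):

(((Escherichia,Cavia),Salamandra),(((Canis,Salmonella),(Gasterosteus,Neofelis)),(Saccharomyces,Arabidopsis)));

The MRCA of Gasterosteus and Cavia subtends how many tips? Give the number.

9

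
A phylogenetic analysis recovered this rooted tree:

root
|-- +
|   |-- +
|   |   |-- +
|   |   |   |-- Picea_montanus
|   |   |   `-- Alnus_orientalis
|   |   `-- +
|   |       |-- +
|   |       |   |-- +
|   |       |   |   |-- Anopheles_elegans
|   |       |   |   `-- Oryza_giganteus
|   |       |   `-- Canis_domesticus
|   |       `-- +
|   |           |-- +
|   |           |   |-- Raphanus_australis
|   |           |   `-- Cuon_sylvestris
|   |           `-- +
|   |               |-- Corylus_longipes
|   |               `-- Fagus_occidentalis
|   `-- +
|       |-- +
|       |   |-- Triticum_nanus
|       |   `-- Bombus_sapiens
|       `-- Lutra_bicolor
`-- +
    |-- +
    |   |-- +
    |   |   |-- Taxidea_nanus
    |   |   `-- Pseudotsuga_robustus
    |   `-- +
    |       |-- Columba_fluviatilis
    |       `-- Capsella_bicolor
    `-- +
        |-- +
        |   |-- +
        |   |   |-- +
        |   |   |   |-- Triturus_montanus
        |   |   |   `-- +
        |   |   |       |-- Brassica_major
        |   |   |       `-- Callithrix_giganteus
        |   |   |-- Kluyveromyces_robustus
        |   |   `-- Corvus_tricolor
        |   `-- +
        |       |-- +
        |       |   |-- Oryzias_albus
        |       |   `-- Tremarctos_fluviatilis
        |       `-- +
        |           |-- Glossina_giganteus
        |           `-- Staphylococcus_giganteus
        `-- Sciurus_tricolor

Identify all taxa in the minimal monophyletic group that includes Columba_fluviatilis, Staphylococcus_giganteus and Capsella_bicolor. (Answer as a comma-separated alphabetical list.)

Brassica_major, Callithrix_giganteus, Capsella_bicolor, Columba_fluviatilis, Corvus_tricolor, Glossina_giganteus, Kluyveromyces_robustus, Oryzias_albus, Pseudotsuga_robustus, Sciurus_tricolor, Staphylococcus_giganteus, Taxidea_nanus, Tremarctos_fluviatilis, Triturus_montanus

Tracing Columba_fluviatilis: it sits inside (Columba_fluviatilis,Capsella_bicolor).
Tracing Staphylococcus_giganteus: it sits inside (Glossina_giganteus,Staphylococcus_giganteus).
Tracing Capsella_bicolor: it sits inside (Columba_fluviatilis,Capsella_bicolor).
The smallest clade enclosing all 3 is (((Taxidea_nanus,Pseudotsuga_robustus),(Columba_fluviatilis,Capsella_bicolor)),((((Triturus_montanus,(Brassica_major,Callithrix_giganteus)),Kluyveromyces_robustus,Corvus_tricolor),((Oryzias_albus,Tremarctos_fluviatilis),(Glossina_giganteus,Staphylococcus_giganteus))),Sciurus_tricolor)); the answer is its 14 terminal taxa in alphabetical order.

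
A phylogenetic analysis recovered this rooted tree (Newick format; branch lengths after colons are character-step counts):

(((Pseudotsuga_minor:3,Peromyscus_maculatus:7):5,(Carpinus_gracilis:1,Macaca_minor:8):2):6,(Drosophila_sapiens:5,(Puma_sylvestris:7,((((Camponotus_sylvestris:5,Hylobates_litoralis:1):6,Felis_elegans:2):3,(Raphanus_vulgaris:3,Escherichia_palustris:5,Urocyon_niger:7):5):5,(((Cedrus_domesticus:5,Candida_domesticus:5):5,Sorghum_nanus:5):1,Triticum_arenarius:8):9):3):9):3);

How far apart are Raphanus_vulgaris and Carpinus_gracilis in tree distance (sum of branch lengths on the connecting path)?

The path runs Raphanus_vulgaris → … → MRCA → … → Carpinus_gracilis; the MRCA is the root of the tree.
Branch lengths along that path: 3 + 5 + 5 + 3 + 9 + 3 + 6 + 2 + 1 = 37.

37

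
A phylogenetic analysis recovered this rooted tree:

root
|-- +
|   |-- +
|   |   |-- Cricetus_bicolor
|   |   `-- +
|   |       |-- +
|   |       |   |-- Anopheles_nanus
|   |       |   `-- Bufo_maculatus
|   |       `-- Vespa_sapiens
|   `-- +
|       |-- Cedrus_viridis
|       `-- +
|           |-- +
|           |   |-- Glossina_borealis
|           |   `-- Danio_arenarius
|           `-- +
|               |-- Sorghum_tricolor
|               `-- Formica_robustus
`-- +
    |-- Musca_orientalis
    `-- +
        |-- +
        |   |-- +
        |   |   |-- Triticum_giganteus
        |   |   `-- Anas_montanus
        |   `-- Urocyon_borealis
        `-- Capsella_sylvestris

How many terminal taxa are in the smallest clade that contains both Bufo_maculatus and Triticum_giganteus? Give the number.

The MRCA of Bufo_maculatus and Triticum_giganteus is the root, so the clade is the entire tree.
That clade contains 14 terminal taxa: Anas_montanus, Anopheles_nanus, Bufo_maculatus, Capsella_sylvestris, Cedrus_viridis, Cricetus_bicolor, Danio_arenarius, Formica_robustus, Glossina_borealis, Musca_orientalis, Sorghum_tricolor, Triticum_giganteus, Urocyon_borealis, Vespa_sapiens.

14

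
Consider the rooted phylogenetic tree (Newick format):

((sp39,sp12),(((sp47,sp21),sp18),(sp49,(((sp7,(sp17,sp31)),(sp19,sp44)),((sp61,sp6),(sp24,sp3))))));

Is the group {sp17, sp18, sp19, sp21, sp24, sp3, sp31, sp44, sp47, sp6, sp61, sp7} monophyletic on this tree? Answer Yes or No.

No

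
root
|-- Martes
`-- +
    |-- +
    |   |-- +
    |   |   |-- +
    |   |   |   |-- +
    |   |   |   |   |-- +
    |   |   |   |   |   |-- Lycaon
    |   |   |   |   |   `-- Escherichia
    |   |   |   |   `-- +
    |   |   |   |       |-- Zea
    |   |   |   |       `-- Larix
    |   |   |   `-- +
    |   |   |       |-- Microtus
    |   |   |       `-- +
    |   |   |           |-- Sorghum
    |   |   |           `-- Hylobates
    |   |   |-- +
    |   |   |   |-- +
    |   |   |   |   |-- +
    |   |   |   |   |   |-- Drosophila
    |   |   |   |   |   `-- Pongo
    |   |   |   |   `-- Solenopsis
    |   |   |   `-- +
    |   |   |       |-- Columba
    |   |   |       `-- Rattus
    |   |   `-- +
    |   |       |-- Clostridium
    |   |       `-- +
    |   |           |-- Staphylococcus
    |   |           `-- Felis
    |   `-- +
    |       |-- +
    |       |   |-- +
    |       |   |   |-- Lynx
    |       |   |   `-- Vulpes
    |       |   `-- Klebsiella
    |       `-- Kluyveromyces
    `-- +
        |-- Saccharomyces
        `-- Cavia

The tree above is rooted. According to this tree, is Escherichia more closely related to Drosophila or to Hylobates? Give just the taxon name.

The MRCA of Escherichia and Hylobates subtends (((Lycaon,Escherichia),(Zea,Larix)),(Microtus,(Sorghum,Hylobates))) (7 taxa).
The MRCA of Escherichia and Drosophila subtends ((((Lycaon,Escherichia),(Zea,Larix)),(Microtus,(Sorghum,Hylobates))),(((Drosophila,Pongo),Solenopsis),(Columba,Rattus)),(Clostridium,(Staphylococcus,Felis))) (15 taxa).
The first is nested inside the second, so Escherichia shares a more recent common ancestor with Hylobates.

Hylobates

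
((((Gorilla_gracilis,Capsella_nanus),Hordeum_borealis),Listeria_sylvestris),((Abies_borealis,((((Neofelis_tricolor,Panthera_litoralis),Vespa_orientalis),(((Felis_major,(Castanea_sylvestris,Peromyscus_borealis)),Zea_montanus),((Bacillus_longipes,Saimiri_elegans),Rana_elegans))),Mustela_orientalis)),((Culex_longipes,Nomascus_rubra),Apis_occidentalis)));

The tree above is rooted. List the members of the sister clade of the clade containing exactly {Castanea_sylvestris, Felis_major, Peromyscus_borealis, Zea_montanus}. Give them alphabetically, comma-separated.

The clade containing exactly {Castanea_sylvestris, Felis_major, Peromyscus_borealis, Zea_montanus} attaches to the tree at the node subtending (((Felis_major,(Castanea_sylvestris,Peromyscus_borealis)),Zea_montanus),((Bacillus_longipes,Saimiri_elegans),Rana_elegans)).
The other lineage descending from that same node — the sister group — is ((Bacillus_longipes,Saimiri_elegans),Rana_elegans); its 3 tips in alphabetical order are the answer.

Bacillus_longipes, Rana_elegans, Saimiri_elegans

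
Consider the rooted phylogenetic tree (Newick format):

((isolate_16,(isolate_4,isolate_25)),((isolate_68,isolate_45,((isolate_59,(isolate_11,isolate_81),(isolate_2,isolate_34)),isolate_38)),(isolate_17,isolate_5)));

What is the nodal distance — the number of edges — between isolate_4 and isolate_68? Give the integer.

6

The MRCA of isolate_4 and isolate_68 is the root of the tree.
From isolate_4 up to that node: 3 branches. From isolate_68 up to the same node: 3 branches. Total: 3 + 3 = 6.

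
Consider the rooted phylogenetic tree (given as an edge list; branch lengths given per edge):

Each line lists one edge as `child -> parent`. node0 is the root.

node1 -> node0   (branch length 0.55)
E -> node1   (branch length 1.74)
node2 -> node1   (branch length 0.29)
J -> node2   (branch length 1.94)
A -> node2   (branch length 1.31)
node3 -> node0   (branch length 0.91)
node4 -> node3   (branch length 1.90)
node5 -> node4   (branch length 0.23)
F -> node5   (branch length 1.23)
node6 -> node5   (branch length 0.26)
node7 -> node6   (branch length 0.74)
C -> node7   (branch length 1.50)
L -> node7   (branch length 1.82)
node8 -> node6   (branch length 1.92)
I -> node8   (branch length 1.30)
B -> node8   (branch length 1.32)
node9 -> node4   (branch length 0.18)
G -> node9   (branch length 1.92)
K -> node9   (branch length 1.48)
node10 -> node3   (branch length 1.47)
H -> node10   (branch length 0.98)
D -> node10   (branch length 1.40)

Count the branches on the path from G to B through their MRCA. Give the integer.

6

The MRCA of G and B is the node subtending ((F,((C,L),(I,B))),(G,K)).
From G up to that node: 2 branches. From B up to the same node: 4 branches. Total: 2 + 4 = 6.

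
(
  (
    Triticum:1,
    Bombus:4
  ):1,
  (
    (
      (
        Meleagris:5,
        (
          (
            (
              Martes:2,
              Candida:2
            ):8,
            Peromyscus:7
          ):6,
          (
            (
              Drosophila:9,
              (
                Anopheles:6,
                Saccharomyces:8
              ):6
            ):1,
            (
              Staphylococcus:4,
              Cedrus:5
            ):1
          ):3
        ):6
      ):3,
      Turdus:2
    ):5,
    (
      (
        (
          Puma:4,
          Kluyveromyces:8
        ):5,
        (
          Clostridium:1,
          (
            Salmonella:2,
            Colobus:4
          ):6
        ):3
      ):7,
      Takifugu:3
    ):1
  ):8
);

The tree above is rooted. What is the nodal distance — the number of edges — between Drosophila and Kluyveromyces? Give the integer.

10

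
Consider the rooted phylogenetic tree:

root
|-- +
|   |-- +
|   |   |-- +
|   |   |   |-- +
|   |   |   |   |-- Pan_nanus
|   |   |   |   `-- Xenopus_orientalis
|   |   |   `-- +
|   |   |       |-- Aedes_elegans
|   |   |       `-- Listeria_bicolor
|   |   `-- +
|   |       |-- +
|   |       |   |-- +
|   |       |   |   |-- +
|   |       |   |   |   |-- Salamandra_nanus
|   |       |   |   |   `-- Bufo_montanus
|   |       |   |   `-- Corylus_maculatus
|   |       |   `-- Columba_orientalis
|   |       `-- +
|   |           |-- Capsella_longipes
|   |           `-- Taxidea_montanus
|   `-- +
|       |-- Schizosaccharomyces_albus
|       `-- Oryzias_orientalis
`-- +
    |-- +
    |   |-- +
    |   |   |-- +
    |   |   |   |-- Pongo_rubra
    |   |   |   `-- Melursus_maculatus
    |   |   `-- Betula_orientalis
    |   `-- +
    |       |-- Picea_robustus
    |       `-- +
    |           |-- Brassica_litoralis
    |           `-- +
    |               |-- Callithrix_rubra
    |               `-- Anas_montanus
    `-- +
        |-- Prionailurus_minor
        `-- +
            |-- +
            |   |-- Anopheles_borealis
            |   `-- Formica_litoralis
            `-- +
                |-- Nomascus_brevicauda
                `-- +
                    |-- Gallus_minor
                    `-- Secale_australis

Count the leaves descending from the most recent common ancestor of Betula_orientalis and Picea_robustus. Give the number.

The MRCA of Betula_orientalis and Picea_robustus is the node subtending (((Pongo_rubra,Melursus_maculatus),Betula_orientalis),(Picea_robustus,(Brassica_litoralis,(Callithrix_rubra,Anas_montanus)))).
That clade contains 7 terminal taxa: Anas_montanus, Betula_orientalis, Brassica_litoralis, Callithrix_rubra, Melursus_maculatus, Picea_robustus, Pongo_rubra.

7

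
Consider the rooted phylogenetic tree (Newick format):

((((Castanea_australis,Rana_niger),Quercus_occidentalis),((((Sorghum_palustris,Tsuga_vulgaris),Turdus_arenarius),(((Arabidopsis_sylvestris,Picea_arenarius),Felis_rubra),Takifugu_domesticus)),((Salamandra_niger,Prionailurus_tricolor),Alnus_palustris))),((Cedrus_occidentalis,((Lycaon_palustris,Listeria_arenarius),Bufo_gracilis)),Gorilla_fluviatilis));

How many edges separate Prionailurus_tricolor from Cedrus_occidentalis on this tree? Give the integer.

8

The MRCA of Prionailurus_tricolor and Cedrus_occidentalis is the root of the tree.
From Prionailurus_tricolor up to that node: 5 branches. From Cedrus_occidentalis up to the same node: 3 branches. Total: 5 + 3 = 8.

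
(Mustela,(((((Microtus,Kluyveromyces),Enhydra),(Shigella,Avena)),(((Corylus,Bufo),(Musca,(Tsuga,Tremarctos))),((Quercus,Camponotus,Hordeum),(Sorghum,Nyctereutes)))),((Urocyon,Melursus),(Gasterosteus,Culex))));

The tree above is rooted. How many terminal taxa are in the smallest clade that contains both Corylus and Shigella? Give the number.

15

The MRCA of Corylus and Shigella is the node subtending ((((Microtus,Kluyveromyces),Enhydra),(Shigella,Avena)),(((Corylus,Bufo),(Musca,(Tsuga,Tremarctos))),((Quercus,Camponotus,Hordeum),(Sorghum,Nyctereutes)))).
That clade contains 15 terminal taxa: Avena, Bufo, Camponotus, Corylus, Enhydra, Hordeum, Kluyveromyces, Microtus, Musca, Nyctereutes, Quercus, Shigella, Sorghum, Tremarctos, Tsuga.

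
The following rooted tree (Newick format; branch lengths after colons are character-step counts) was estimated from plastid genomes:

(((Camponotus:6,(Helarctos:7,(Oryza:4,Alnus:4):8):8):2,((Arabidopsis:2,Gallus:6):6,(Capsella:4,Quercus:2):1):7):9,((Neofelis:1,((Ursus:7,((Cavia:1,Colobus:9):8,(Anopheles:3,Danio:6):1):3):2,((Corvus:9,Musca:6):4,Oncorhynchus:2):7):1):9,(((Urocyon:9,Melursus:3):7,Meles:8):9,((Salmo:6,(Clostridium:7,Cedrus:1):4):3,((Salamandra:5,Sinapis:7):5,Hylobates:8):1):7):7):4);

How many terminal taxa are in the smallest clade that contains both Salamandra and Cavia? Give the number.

The MRCA of Salamandra and Cavia is the node subtending ((Neofelis,((Ursus,((Cavia,Colobus),(Anopheles,Danio))),((Corvus,Musca),Oncorhynchus))),(((Urocyon,Melursus),Meles),((Salmo,(Clostridium,Cedrus)),((Salamandra,Sinapis),Hylobates)))).
That clade contains 18 terminal taxa: Anopheles, Cavia, Cedrus, Clostridium, Colobus, Corvus, Danio, Hylobates, Meles, Melursus, Musca, Neofelis, Oncorhynchus, Salamandra, Salmo, Sinapis, Urocyon, Ursus.

18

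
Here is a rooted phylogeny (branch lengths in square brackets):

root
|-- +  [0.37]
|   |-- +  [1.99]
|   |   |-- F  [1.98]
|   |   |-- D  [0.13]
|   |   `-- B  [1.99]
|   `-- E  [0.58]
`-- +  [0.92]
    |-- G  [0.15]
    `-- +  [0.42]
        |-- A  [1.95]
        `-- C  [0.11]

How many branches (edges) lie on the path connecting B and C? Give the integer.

6

The MRCA of B and C is the root of the tree.
From B up to that node: 3 branches. From C up to the same node: 3 branches. Total: 3 + 3 = 6.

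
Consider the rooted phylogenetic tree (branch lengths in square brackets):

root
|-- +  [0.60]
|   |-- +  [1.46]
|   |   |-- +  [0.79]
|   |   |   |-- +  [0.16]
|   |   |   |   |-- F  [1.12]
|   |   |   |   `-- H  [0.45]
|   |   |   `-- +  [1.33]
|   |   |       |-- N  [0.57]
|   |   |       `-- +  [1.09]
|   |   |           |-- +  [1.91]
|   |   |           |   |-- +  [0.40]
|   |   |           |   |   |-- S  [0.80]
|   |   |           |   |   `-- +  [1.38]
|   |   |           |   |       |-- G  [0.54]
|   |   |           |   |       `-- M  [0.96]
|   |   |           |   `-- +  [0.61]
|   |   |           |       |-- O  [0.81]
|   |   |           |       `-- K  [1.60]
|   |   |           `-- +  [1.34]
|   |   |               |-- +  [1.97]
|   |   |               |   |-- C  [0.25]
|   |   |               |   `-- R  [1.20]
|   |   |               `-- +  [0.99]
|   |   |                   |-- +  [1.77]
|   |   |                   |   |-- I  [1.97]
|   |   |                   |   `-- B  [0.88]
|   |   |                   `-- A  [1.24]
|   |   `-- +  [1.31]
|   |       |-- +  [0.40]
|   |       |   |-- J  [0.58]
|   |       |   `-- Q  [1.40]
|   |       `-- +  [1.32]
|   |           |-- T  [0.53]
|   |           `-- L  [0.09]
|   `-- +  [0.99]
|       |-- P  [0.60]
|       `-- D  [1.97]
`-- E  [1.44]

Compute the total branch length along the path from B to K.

9.10

The path runs B → … → MRCA → … → K; the MRCA is the node subtending (((S,(G,M)),(O,K)),((C,R),((I,B),A))).
Branch lengths along that path: 0.88 + 1.77 + 0.99 + 1.34 + 1.91 + 0.61 + 1.60 = 9.10.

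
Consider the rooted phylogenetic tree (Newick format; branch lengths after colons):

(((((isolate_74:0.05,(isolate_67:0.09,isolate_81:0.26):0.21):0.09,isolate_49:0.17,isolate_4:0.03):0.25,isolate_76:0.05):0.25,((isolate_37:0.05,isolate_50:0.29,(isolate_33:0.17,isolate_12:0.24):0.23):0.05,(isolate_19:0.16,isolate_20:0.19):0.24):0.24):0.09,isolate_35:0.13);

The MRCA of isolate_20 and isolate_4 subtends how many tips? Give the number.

12

The MRCA of isolate_20 and isolate_4 is the node subtending ((((isolate_74,(isolate_67,isolate_81)),isolate_49,isolate_4),isolate_76),((isolate_37,isolate_50,(isolate_33,isolate_12)),(isolate_19,isolate_20))).
That clade contains 12 terminal taxa: isolate_12, isolate_19, isolate_20, isolate_33, isolate_37, isolate_4, isolate_49, isolate_50, isolate_67, isolate_74, isolate_76, isolate_81.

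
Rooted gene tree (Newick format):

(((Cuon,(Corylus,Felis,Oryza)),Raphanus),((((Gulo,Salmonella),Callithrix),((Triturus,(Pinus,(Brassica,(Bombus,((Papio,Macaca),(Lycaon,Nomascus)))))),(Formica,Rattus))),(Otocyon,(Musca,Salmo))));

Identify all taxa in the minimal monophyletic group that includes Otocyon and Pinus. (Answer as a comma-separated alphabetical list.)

Bombus, Brassica, Callithrix, Formica, Gulo, Lycaon, Macaca, Musca, Nomascus, Otocyon, Papio, Pinus, Rattus, Salmo, Salmonella, Triturus

Tracing Otocyon: it sits inside (Otocyon,(Musca,Salmo)).
Tracing Pinus: it sits inside (Pinus,(Brassica,(Bombus,((Papio,Macaca),(Lycaon,Nomascus))))).
The smallest clade enclosing both is ((((Gulo,Salmonella),Callithrix),((Triturus,(Pinus,(Brassica,(Bombus,((Papio,Macaca),(Lycaon,Nomascus)))))),(Formica,Rattus))),(Otocyon,(Musca,Salmo))); the answer is its 16 terminal taxa in alphabetical order.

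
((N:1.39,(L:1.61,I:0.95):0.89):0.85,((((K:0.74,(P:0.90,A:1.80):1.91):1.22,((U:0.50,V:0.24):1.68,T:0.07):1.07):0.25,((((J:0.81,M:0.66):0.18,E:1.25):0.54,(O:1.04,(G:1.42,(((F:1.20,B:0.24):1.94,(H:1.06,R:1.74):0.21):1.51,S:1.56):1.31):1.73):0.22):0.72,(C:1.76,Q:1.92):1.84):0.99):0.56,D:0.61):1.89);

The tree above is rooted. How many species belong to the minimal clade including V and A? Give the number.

6

The MRCA of V and A is the node subtending ((K,(P,A)),((U,V),T)).
That clade contains 6 terminal taxa: A, K, P, T, U, V.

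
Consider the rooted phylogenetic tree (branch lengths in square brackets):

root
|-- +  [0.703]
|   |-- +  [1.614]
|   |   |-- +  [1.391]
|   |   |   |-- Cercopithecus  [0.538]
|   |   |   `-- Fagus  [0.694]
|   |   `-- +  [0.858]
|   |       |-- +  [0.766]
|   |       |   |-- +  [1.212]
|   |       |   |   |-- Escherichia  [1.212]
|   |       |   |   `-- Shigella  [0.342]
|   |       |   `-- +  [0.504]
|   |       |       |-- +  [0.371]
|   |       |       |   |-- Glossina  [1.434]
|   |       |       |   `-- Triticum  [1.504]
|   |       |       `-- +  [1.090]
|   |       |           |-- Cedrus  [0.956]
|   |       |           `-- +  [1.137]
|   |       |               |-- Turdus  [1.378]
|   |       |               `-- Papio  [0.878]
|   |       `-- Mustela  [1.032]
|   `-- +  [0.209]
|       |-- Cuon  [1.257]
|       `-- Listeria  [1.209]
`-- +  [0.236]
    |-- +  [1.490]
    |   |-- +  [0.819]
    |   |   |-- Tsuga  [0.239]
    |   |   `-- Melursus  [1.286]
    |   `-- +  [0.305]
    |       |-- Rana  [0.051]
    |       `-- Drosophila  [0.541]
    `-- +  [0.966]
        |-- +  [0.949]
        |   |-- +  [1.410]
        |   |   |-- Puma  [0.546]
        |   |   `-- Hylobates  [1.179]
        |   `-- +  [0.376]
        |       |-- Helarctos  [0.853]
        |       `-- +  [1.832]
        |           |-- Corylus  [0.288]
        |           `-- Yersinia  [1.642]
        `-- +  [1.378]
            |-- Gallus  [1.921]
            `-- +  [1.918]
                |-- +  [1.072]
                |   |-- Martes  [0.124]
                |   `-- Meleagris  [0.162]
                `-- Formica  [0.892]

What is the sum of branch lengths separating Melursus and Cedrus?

10.322

The path runs Melursus → … → MRCA → … → Cedrus; the MRCA is the root of the tree.
Branch lengths along that path: 1.286 + 0.819 + 1.490 + 0.236 + 0.703 + 1.614 + 0.858 + 0.766 + 0.504 + 1.090 + 0.956 = 10.322.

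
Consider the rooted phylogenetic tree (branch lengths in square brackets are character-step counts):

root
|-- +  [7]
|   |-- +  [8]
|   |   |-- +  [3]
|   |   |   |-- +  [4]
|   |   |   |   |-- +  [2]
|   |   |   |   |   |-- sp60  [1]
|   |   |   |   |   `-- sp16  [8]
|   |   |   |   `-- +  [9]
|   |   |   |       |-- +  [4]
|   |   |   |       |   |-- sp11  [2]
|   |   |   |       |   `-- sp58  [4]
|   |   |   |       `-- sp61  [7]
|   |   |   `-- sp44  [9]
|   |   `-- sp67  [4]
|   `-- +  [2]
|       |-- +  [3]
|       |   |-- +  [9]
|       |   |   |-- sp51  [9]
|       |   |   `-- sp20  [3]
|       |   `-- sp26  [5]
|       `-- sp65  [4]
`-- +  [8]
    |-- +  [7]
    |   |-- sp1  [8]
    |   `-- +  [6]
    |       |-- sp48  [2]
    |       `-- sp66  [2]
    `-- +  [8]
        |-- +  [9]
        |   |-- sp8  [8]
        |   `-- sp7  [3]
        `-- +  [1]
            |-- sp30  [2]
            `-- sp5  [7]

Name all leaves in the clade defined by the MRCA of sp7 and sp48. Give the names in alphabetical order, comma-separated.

sp1, sp30, sp48, sp5, sp66, sp7, sp8

Tracing sp7: it sits inside (sp8,sp7).
Tracing sp48: it sits inside (sp48,sp66).
The smallest clade enclosing both is ((sp1,(sp48,sp66)),((sp8,sp7),(sp30,sp5))); the answer is its 7 terminal taxa in alphabetical order.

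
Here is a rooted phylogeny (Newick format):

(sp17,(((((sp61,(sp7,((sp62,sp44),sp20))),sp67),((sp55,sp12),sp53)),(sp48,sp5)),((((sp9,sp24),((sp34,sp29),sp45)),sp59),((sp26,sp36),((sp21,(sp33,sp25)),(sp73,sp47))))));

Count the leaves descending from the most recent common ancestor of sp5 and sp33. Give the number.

The MRCA of sp5 and sp33 is the node subtending (((((sp61,(sp7,((sp62,sp44),sp20))),sp67),((sp55,sp12),sp53)),(sp48,sp5)),((((sp9,sp24),((sp34,sp29),sp45)),sp59),((sp26,sp36),((sp21,(sp33,sp25)),(sp73,sp47))))).
That clade contains 24 terminal taxa: sp12, sp20, sp21, sp24, sp25, sp26, sp29, sp33, sp34, sp36, sp44, sp45, sp47, sp48, sp5, sp53, sp55, sp59, sp61, sp62, sp67, sp7, sp73, sp9.

24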